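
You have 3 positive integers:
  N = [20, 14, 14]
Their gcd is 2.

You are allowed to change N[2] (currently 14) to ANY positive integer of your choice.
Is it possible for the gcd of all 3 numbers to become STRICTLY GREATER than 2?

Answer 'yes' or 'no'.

Current gcd = 2
gcd of all OTHER numbers (without N[2]=14): gcd([20, 14]) = 2
The new gcd after any change is gcd(2, new_value).
This can be at most 2.
Since 2 = old gcd 2, the gcd can only stay the same or decrease.

Answer: no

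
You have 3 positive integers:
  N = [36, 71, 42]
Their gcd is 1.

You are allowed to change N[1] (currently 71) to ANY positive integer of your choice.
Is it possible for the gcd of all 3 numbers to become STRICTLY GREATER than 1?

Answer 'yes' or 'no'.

Answer: yes

Derivation:
Current gcd = 1
gcd of all OTHER numbers (without N[1]=71): gcd([36, 42]) = 6
The new gcd after any change is gcd(6, new_value).
This can be at most 6.
Since 6 > old gcd 1, the gcd CAN increase (e.g., set N[1] = 6).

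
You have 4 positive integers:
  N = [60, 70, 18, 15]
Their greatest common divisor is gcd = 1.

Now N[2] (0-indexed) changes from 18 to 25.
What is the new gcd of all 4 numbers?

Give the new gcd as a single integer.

Numbers: [60, 70, 18, 15], gcd = 1
Change: index 2, 18 -> 25
gcd of the OTHER numbers (without index 2): gcd([60, 70, 15]) = 5
New gcd = gcd(g_others, new_val) = gcd(5, 25) = 5

Answer: 5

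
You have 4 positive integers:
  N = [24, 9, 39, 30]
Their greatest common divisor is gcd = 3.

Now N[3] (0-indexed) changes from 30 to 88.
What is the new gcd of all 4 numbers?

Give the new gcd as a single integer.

Answer: 1

Derivation:
Numbers: [24, 9, 39, 30], gcd = 3
Change: index 3, 30 -> 88
gcd of the OTHER numbers (without index 3): gcd([24, 9, 39]) = 3
New gcd = gcd(g_others, new_val) = gcd(3, 88) = 1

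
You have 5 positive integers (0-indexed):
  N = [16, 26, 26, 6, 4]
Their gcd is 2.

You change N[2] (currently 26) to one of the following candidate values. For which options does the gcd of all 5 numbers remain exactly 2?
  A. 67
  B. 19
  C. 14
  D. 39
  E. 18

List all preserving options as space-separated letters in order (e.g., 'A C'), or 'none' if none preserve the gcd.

Old gcd = 2; gcd of others (without N[2]) = 2
New gcd for candidate v: gcd(2, v). Preserves old gcd iff gcd(2, v) = 2.
  Option A: v=67, gcd(2,67)=1 -> changes
  Option B: v=19, gcd(2,19)=1 -> changes
  Option C: v=14, gcd(2,14)=2 -> preserves
  Option D: v=39, gcd(2,39)=1 -> changes
  Option E: v=18, gcd(2,18)=2 -> preserves

Answer: C E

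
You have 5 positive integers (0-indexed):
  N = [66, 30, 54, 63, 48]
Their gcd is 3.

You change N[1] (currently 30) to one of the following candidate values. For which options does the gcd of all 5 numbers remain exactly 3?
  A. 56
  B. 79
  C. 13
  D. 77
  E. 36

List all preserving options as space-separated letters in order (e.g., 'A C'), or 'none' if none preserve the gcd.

Old gcd = 3; gcd of others (without N[1]) = 3
New gcd for candidate v: gcd(3, v). Preserves old gcd iff gcd(3, v) = 3.
  Option A: v=56, gcd(3,56)=1 -> changes
  Option B: v=79, gcd(3,79)=1 -> changes
  Option C: v=13, gcd(3,13)=1 -> changes
  Option D: v=77, gcd(3,77)=1 -> changes
  Option E: v=36, gcd(3,36)=3 -> preserves

Answer: E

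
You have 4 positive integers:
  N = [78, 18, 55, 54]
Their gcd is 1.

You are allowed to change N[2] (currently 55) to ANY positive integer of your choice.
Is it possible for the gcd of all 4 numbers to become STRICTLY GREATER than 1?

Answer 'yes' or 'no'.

Current gcd = 1
gcd of all OTHER numbers (without N[2]=55): gcd([78, 18, 54]) = 6
The new gcd after any change is gcd(6, new_value).
This can be at most 6.
Since 6 > old gcd 1, the gcd CAN increase (e.g., set N[2] = 6).

Answer: yes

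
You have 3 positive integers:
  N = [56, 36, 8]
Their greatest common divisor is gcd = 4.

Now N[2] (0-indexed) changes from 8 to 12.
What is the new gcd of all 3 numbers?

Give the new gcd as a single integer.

Answer: 4

Derivation:
Numbers: [56, 36, 8], gcd = 4
Change: index 2, 8 -> 12
gcd of the OTHER numbers (without index 2): gcd([56, 36]) = 4
New gcd = gcd(g_others, new_val) = gcd(4, 12) = 4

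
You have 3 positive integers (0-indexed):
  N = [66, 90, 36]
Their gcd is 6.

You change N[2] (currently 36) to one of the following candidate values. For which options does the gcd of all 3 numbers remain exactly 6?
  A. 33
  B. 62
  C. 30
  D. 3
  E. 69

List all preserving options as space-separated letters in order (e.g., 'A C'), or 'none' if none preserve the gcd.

Old gcd = 6; gcd of others (without N[2]) = 6
New gcd for candidate v: gcd(6, v). Preserves old gcd iff gcd(6, v) = 6.
  Option A: v=33, gcd(6,33)=3 -> changes
  Option B: v=62, gcd(6,62)=2 -> changes
  Option C: v=30, gcd(6,30)=6 -> preserves
  Option D: v=3, gcd(6,3)=3 -> changes
  Option E: v=69, gcd(6,69)=3 -> changes

Answer: C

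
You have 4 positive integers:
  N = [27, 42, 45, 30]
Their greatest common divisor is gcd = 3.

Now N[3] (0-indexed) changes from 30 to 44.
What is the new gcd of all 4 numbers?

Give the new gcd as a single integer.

Numbers: [27, 42, 45, 30], gcd = 3
Change: index 3, 30 -> 44
gcd of the OTHER numbers (without index 3): gcd([27, 42, 45]) = 3
New gcd = gcd(g_others, new_val) = gcd(3, 44) = 1

Answer: 1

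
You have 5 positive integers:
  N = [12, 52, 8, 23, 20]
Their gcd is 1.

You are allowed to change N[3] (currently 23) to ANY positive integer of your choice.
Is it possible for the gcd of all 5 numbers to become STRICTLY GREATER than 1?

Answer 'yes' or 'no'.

Answer: yes

Derivation:
Current gcd = 1
gcd of all OTHER numbers (without N[3]=23): gcd([12, 52, 8, 20]) = 4
The new gcd after any change is gcd(4, new_value).
This can be at most 4.
Since 4 > old gcd 1, the gcd CAN increase (e.g., set N[3] = 4).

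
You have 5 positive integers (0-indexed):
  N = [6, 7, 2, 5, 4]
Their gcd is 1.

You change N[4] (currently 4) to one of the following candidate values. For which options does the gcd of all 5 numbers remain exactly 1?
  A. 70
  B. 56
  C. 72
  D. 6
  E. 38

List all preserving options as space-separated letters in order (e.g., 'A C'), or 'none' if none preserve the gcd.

Old gcd = 1; gcd of others (without N[4]) = 1
New gcd for candidate v: gcd(1, v). Preserves old gcd iff gcd(1, v) = 1.
  Option A: v=70, gcd(1,70)=1 -> preserves
  Option B: v=56, gcd(1,56)=1 -> preserves
  Option C: v=72, gcd(1,72)=1 -> preserves
  Option D: v=6, gcd(1,6)=1 -> preserves
  Option E: v=38, gcd(1,38)=1 -> preserves

Answer: A B C D E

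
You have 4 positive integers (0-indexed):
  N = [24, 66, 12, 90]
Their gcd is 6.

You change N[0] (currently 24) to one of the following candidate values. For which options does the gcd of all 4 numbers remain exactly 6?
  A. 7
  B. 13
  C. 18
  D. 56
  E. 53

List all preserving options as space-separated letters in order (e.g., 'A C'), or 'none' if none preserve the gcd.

Old gcd = 6; gcd of others (without N[0]) = 6
New gcd for candidate v: gcd(6, v). Preserves old gcd iff gcd(6, v) = 6.
  Option A: v=7, gcd(6,7)=1 -> changes
  Option B: v=13, gcd(6,13)=1 -> changes
  Option C: v=18, gcd(6,18)=6 -> preserves
  Option D: v=56, gcd(6,56)=2 -> changes
  Option E: v=53, gcd(6,53)=1 -> changes

Answer: C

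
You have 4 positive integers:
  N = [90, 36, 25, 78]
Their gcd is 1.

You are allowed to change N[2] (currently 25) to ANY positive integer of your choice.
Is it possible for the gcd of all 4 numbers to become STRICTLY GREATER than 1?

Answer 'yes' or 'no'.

Answer: yes

Derivation:
Current gcd = 1
gcd of all OTHER numbers (without N[2]=25): gcd([90, 36, 78]) = 6
The new gcd after any change is gcd(6, new_value).
This can be at most 6.
Since 6 > old gcd 1, the gcd CAN increase (e.g., set N[2] = 6).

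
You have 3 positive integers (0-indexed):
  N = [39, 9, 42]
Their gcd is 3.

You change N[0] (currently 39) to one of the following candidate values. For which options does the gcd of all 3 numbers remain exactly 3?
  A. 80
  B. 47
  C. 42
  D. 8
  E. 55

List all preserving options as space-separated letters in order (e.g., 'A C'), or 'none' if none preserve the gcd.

Answer: C

Derivation:
Old gcd = 3; gcd of others (without N[0]) = 3
New gcd for candidate v: gcd(3, v). Preserves old gcd iff gcd(3, v) = 3.
  Option A: v=80, gcd(3,80)=1 -> changes
  Option B: v=47, gcd(3,47)=1 -> changes
  Option C: v=42, gcd(3,42)=3 -> preserves
  Option D: v=8, gcd(3,8)=1 -> changes
  Option E: v=55, gcd(3,55)=1 -> changes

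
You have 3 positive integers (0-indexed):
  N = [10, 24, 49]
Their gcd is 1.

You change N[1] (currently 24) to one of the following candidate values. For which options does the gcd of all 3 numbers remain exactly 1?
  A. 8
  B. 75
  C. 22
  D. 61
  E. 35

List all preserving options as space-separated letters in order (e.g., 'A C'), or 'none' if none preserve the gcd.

Old gcd = 1; gcd of others (without N[1]) = 1
New gcd for candidate v: gcd(1, v). Preserves old gcd iff gcd(1, v) = 1.
  Option A: v=8, gcd(1,8)=1 -> preserves
  Option B: v=75, gcd(1,75)=1 -> preserves
  Option C: v=22, gcd(1,22)=1 -> preserves
  Option D: v=61, gcd(1,61)=1 -> preserves
  Option E: v=35, gcd(1,35)=1 -> preserves

Answer: A B C D E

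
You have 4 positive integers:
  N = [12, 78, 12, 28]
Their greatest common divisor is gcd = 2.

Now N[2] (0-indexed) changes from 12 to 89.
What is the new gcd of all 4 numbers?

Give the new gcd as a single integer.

Answer: 1

Derivation:
Numbers: [12, 78, 12, 28], gcd = 2
Change: index 2, 12 -> 89
gcd of the OTHER numbers (without index 2): gcd([12, 78, 28]) = 2
New gcd = gcd(g_others, new_val) = gcd(2, 89) = 1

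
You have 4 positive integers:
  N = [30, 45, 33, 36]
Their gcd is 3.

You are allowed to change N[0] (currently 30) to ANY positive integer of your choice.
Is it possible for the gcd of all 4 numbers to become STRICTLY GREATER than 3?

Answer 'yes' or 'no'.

Answer: no

Derivation:
Current gcd = 3
gcd of all OTHER numbers (without N[0]=30): gcd([45, 33, 36]) = 3
The new gcd after any change is gcd(3, new_value).
This can be at most 3.
Since 3 = old gcd 3, the gcd can only stay the same or decrease.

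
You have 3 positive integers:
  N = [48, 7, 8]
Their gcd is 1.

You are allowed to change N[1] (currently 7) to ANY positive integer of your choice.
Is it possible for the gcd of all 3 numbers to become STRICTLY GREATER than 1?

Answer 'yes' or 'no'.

Current gcd = 1
gcd of all OTHER numbers (without N[1]=7): gcd([48, 8]) = 8
The new gcd after any change is gcd(8, new_value).
This can be at most 8.
Since 8 > old gcd 1, the gcd CAN increase (e.g., set N[1] = 8).

Answer: yes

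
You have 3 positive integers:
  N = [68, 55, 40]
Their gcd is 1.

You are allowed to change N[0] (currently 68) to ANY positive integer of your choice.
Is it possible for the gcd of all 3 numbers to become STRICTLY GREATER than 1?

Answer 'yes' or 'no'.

Answer: yes

Derivation:
Current gcd = 1
gcd of all OTHER numbers (without N[0]=68): gcd([55, 40]) = 5
The new gcd after any change is gcd(5, new_value).
This can be at most 5.
Since 5 > old gcd 1, the gcd CAN increase (e.g., set N[0] = 5).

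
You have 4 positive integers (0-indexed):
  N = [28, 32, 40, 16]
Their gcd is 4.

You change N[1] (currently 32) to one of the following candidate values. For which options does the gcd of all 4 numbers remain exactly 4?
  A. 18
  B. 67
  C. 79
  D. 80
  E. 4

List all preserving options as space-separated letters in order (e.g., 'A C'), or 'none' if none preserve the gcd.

Answer: D E

Derivation:
Old gcd = 4; gcd of others (without N[1]) = 4
New gcd for candidate v: gcd(4, v). Preserves old gcd iff gcd(4, v) = 4.
  Option A: v=18, gcd(4,18)=2 -> changes
  Option B: v=67, gcd(4,67)=1 -> changes
  Option C: v=79, gcd(4,79)=1 -> changes
  Option D: v=80, gcd(4,80)=4 -> preserves
  Option E: v=4, gcd(4,4)=4 -> preserves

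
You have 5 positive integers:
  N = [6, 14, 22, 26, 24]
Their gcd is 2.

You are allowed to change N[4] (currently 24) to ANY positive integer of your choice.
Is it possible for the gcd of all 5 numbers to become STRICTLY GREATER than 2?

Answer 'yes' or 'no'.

Current gcd = 2
gcd of all OTHER numbers (without N[4]=24): gcd([6, 14, 22, 26]) = 2
The new gcd after any change is gcd(2, new_value).
This can be at most 2.
Since 2 = old gcd 2, the gcd can only stay the same or decrease.

Answer: no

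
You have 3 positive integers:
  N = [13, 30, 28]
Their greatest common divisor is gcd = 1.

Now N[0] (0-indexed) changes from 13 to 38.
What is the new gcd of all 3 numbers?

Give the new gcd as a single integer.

Numbers: [13, 30, 28], gcd = 1
Change: index 0, 13 -> 38
gcd of the OTHER numbers (without index 0): gcd([30, 28]) = 2
New gcd = gcd(g_others, new_val) = gcd(2, 38) = 2

Answer: 2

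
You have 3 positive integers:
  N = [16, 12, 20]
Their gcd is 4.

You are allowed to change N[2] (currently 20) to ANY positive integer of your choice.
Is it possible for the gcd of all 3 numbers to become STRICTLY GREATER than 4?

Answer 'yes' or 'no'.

Answer: no

Derivation:
Current gcd = 4
gcd of all OTHER numbers (without N[2]=20): gcd([16, 12]) = 4
The new gcd after any change is gcd(4, new_value).
This can be at most 4.
Since 4 = old gcd 4, the gcd can only stay the same or decrease.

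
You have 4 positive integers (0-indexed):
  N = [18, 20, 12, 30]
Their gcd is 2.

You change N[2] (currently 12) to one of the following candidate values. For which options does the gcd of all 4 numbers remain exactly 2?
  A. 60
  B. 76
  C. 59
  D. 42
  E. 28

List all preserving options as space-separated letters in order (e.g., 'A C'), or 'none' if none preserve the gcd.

Answer: A B D E

Derivation:
Old gcd = 2; gcd of others (without N[2]) = 2
New gcd for candidate v: gcd(2, v). Preserves old gcd iff gcd(2, v) = 2.
  Option A: v=60, gcd(2,60)=2 -> preserves
  Option B: v=76, gcd(2,76)=2 -> preserves
  Option C: v=59, gcd(2,59)=1 -> changes
  Option D: v=42, gcd(2,42)=2 -> preserves
  Option E: v=28, gcd(2,28)=2 -> preserves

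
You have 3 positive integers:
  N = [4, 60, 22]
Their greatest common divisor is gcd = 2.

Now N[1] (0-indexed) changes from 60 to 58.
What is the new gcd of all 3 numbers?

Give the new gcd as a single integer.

Answer: 2

Derivation:
Numbers: [4, 60, 22], gcd = 2
Change: index 1, 60 -> 58
gcd of the OTHER numbers (without index 1): gcd([4, 22]) = 2
New gcd = gcd(g_others, new_val) = gcd(2, 58) = 2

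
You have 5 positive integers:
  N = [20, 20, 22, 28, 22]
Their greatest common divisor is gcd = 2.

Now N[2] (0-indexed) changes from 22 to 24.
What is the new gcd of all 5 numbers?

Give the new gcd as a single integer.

Answer: 2

Derivation:
Numbers: [20, 20, 22, 28, 22], gcd = 2
Change: index 2, 22 -> 24
gcd of the OTHER numbers (without index 2): gcd([20, 20, 28, 22]) = 2
New gcd = gcd(g_others, new_val) = gcd(2, 24) = 2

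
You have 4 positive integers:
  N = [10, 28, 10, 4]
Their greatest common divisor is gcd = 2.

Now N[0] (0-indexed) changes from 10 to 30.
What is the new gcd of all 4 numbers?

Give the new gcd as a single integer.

Numbers: [10, 28, 10, 4], gcd = 2
Change: index 0, 10 -> 30
gcd of the OTHER numbers (without index 0): gcd([28, 10, 4]) = 2
New gcd = gcd(g_others, new_val) = gcd(2, 30) = 2

Answer: 2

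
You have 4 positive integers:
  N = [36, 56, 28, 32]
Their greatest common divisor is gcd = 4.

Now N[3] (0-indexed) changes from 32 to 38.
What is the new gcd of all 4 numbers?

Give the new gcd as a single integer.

Numbers: [36, 56, 28, 32], gcd = 4
Change: index 3, 32 -> 38
gcd of the OTHER numbers (without index 3): gcd([36, 56, 28]) = 4
New gcd = gcd(g_others, new_val) = gcd(4, 38) = 2

Answer: 2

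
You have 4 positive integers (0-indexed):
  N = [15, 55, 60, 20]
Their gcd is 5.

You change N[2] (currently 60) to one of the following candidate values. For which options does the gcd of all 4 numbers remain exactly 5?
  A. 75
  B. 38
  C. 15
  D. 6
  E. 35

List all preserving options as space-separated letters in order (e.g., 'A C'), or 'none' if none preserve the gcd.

Answer: A C E

Derivation:
Old gcd = 5; gcd of others (without N[2]) = 5
New gcd for candidate v: gcd(5, v). Preserves old gcd iff gcd(5, v) = 5.
  Option A: v=75, gcd(5,75)=5 -> preserves
  Option B: v=38, gcd(5,38)=1 -> changes
  Option C: v=15, gcd(5,15)=5 -> preserves
  Option D: v=6, gcd(5,6)=1 -> changes
  Option E: v=35, gcd(5,35)=5 -> preserves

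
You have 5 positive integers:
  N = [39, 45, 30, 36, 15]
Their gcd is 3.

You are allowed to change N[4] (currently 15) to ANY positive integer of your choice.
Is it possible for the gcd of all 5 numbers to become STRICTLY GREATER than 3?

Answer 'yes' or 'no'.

Answer: no

Derivation:
Current gcd = 3
gcd of all OTHER numbers (without N[4]=15): gcd([39, 45, 30, 36]) = 3
The new gcd after any change is gcd(3, new_value).
This can be at most 3.
Since 3 = old gcd 3, the gcd can only stay the same or decrease.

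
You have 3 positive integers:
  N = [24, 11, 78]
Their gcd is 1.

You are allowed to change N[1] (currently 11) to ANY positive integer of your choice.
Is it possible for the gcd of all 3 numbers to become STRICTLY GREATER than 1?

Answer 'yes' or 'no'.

Answer: yes

Derivation:
Current gcd = 1
gcd of all OTHER numbers (without N[1]=11): gcd([24, 78]) = 6
The new gcd after any change is gcd(6, new_value).
This can be at most 6.
Since 6 > old gcd 1, the gcd CAN increase (e.g., set N[1] = 6).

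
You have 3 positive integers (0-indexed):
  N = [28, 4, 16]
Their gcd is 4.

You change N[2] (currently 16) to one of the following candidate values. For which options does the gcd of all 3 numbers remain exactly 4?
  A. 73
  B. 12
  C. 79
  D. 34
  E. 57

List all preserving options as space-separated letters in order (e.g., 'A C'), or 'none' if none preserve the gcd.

Answer: B

Derivation:
Old gcd = 4; gcd of others (without N[2]) = 4
New gcd for candidate v: gcd(4, v). Preserves old gcd iff gcd(4, v) = 4.
  Option A: v=73, gcd(4,73)=1 -> changes
  Option B: v=12, gcd(4,12)=4 -> preserves
  Option C: v=79, gcd(4,79)=1 -> changes
  Option D: v=34, gcd(4,34)=2 -> changes
  Option E: v=57, gcd(4,57)=1 -> changes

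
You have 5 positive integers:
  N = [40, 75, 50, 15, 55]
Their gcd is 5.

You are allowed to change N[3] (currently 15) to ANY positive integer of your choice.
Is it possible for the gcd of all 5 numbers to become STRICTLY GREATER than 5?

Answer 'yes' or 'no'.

Answer: no

Derivation:
Current gcd = 5
gcd of all OTHER numbers (without N[3]=15): gcd([40, 75, 50, 55]) = 5
The new gcd after any change is gcd(5, new_value).
This can be at most 5.
Since 5 = old gcd 5, the gcd can only stay the same or decrease.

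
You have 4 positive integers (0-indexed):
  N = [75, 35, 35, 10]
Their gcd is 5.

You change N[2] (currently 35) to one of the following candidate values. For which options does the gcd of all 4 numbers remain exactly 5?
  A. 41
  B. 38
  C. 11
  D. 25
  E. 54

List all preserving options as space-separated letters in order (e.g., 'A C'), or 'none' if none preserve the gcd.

Answer: D

Derivation:
Old gcd = 5; gcd of others (without N[2]) = 5
New gcd for candidate v: gcd(5, v). Preserves old gcd iff gcd(5, v) = 5.
  Option A: v=41, gcd(5,41)=1 -> changes
  Option B: v=38, gcd(5,38)=1 -> changes
  Option C: v=11, gcd(5,11)=1 -> changes
  Option D: v=25, gcd(5,25)=5 -> preserves
  Option E: v=54, gcd(5,54)=1 -> changes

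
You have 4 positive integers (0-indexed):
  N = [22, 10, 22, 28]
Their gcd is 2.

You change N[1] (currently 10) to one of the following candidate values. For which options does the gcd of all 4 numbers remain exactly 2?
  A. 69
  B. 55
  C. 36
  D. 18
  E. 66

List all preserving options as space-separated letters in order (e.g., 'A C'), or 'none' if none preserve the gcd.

Old gcd = 2; gcd of others (without N[1]) = 2
New gcd for candidate v: gcd(2, v). Preserves old gcd iff gcd(2, v) = 2.
  Option A: v=69, gcd(2,69)=1 -> changes
  Option B: v=55, gcd(2,55)=1 -> changes
  Option C: v=36, gcd(2,36)=2 -> preserves
  Option D: v=18, gcd(2,18)=2 -> preserves
  Option E: v=66, gcd(2,66)=2 -> preserves

Answer: C D E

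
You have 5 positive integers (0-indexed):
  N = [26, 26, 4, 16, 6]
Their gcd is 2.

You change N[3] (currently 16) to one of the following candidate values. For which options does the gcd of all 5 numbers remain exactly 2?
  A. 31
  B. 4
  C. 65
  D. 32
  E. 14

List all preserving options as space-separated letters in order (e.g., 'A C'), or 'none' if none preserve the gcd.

Old gcd = 2; gcd of others (without N[3]) = 2
New gcd for candidate v: gcd(2, v). Preserves old gcd iff gcd(2, v) = 2.
  Option A: v=31, gcd(2,31)=1 -> changes
  Option B: v=4, gcd(2,4)=2 -> preserves
  Option C: v=65, gcd(2,65)=1 -> changes
  Option D: v=32, gcd(2,32)=2 -> preserves
  Option E: v=14, gcd(2,14)=2 -> preserves

Answer: B D E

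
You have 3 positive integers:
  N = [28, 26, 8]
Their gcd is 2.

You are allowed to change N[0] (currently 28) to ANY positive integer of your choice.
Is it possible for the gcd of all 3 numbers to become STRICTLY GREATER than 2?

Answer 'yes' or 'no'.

Current gcd = 2
gcd of all OTHER numbers (without N[0]=28): gcd([26, 8]) = 2
The new gcd after any change is gcd(2, new_value).
This can be at most 2.
Since 2 = old gcd 2, the gcd can only stay the same or decrease.

Answer: no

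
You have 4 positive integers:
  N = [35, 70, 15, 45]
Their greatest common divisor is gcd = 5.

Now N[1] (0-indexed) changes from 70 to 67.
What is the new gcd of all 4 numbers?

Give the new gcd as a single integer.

Numbers: [35, 70, 15, 45], gcd = 5
Change: index 1, 70 -> 67
gcd of the OTHER numbers (without index 1): gcd([35, 15, 45]) = 5
New gcd = gcd(g_others, new_val) = gcd(5, 67) = 1

Answer: 1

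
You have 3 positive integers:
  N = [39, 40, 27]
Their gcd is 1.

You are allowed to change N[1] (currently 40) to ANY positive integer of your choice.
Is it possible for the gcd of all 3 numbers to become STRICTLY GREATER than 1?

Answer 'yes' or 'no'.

Answer: yes

Derivation:
Current gcd = 1
gcd of all OTHER numbers (without N[1]=40): gcd([39, 27]) = 3
The new gcd after any change is gcd(3, new_value).
This can be at most 3.
Since 3 > old gcd 1, the gcd CAN increase (e.g., set N[1] = 3).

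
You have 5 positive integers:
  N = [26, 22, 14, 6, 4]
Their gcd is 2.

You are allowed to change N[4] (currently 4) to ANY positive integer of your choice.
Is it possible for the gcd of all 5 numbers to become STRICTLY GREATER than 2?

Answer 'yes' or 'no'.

Current gcd = 2
gcd of all OTHER numbers (without N[4]=4): gcd([26, 22, 14, 6]) = 2
The new gcd after any change is gcd(2, new_value).
This can be at most 2.
Since 2 = old gcd 2, the gcd can only stay the same or decrease.

Answer: no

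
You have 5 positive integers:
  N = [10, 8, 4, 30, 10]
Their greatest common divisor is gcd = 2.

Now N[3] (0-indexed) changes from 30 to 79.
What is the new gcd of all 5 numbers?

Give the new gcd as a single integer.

Numbers: [10, 8, 4, 30, 10], gcd = 2
Change: index 3, 30 -> 79
gcd of the OTHER numbers (without index 3): gcd([10, 8, 4, 10]) = 2
New gcd = gcd(g_others, new_val) = gcd(2, 79) = 1

Answer: 1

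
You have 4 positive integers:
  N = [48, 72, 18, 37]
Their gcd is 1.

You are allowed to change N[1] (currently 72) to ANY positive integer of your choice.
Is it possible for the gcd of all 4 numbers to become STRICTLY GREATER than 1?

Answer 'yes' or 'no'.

Answer: no

Derivation:
Current gcd = 1
gcd of all OTHER numbers (without N[1]=72): gcd([48, 18, 37]) = 1
The new gcd after any change is gcd(1, new_value).
This can be at most 1.
Since 1 = old gcd 1, the gcd can only stay the same or decrease.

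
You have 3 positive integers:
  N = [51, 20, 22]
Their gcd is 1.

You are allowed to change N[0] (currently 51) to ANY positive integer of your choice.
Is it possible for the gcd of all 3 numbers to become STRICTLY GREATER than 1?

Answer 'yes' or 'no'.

Answer: yes

Derivation:
Current gcd = 1
gcd of all OTHER numbers (without N[0]=51): gcd([20, 22]) = 2
The new gcd after any change is gcd(2, new_value).
This can be at most 2.
Since 2 > old gcd 1, the gcd CAN increase (e.g., set N[0] = 2).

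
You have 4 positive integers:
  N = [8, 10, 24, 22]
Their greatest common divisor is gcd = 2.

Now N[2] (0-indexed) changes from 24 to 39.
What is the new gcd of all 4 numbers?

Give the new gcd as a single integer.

Numbers: [8, 10, 24, 22], gcd = 2
Change: index 2, 24 -> 39
gcd of the OTHER numbers (without index 2): gcd([8, 10, 22]) = 2
New gcd = gcd(g_others, new_val) = gcd(2, 39) = 1

Answer: 1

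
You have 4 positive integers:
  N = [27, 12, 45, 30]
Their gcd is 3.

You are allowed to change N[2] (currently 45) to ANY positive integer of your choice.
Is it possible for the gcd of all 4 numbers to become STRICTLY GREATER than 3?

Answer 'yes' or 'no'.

Answer: no

Derivation:
Current gcd = 3
gcd of all OTHER numbers (without N[2]=45): gcd([27, 12, 30]) = 3
The new gcd after any change is gcd(3, new_value).
This can be at most 3.
Since 3 = old gcd 3, the gcd can only stay the same or decrease.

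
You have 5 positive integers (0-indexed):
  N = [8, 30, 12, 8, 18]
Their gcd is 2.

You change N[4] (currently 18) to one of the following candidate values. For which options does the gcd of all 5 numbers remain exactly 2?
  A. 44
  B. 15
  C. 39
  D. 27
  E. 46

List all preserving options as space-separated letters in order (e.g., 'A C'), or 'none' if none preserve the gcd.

Answer: A E

Derivation:
Old gcd = 2; gcd of others (without N[4]) = 2
New gcd for candidate v: gcd(2, v). Preserves old gcd iff gcd(2, v) = 2.
  Option A: v=44, gcd(2,44)=2 -> preserves
  Option B: v=15, gcd(2,15)=1 -> changes
  Option C: v=39, gcd(2,39)=1 -> changes
  Option D: v=27, gcd(2,27)=1 -> changes
  Option E: v=46, gcd(2,46)=2 -> preserves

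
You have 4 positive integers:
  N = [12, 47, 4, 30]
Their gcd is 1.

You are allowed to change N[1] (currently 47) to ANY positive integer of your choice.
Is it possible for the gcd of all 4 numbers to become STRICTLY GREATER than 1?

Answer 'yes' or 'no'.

Answer: yes

Derivation:
Current gcd = 1
gcd of all OTHER numbers (without N[1]=47): gcd([12, 4, 30]) = 2
The new gcd after any change is gcd(2, new_value).
This can be at most 2.
Since 2 > old gcd 1, the gcd CAN increase (e.g., set N[1] = 2).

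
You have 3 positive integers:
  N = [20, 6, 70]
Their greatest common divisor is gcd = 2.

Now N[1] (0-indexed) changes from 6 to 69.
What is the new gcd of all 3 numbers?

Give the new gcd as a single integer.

Numbers: [20, 6, 70], gcd = 2
Change: index 1, 6 -> 69
gcd of the OTHER numbers (without index 1): gcd([20, 70]) = 10
New gcd = gcd(g_others, new_val) = gcd(10, 69) = 1

Answer: 1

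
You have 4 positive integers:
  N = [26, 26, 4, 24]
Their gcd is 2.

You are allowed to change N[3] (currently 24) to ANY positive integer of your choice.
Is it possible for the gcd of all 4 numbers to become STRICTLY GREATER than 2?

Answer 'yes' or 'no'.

Current gcd = 2
gcd of all OTHER numbers (without N[3]=24): gcd([26, 26, 4]) = 2
The new gcd after any change is gcd(2, new_value).
This can be at most 2.
Since 2 = old gcd 2, the gcd can only stay the same or decrease.

Answer: no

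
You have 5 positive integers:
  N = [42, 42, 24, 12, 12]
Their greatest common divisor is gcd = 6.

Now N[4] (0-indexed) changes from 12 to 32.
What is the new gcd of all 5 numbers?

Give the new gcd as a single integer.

Answer: 2

Derivation:
Numbers: [42, 42, 24, 12, 12], gcd = 6
Change: index 4, 12 -> 32
gcd of the OTHER numbers (without index 4): gcd([42, 42, 24, 12]) = 6
New gcd = gcd(g_others, new_val) = gcd(6, 32) = 2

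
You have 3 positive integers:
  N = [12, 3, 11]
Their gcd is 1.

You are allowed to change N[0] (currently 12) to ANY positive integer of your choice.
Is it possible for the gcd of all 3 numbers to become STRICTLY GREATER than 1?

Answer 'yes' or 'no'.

Answer: no

Derivation:
Current gcd = 1
gcd of all OTHER numbers (without N[0]=12): gcd([3, 11]) = 1
The new gcd after any change is gcd(1, new_value).
This can be at most 1.
Since 1 = old gcd 1, the gcd can only stay the same or decrease.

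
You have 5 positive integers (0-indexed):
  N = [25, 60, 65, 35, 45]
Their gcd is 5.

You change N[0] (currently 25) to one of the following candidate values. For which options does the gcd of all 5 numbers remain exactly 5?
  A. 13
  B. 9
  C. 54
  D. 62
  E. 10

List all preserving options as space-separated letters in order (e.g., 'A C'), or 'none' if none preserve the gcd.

Answer: E

Derivation:
Old gcd = 5; gcd of others (without N[0]) = 5
New gcd for candidate v: gcd(5, v). Preserves old gcd iff gcd(5, v) = 5.
  Option A: v=13, gcd(5,13)=1 -> changes
  Option B: v=9, gcd(5,9)=1 -> changes
  Option C: v=54, gcd(5,54)=1 -> changes
  Option D: v=62, gcd(5,62)=1 -> changes
  Option E: v=10, gcd(5,10)=5 -> preserves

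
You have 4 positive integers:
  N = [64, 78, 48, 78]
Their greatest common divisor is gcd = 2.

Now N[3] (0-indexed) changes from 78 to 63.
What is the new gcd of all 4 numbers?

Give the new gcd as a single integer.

Answer: 1

Derivation:
Numbers: [64, 78, 48, 78], gcd = 2
Change: index 3, 78 -> 63
gcd of the OTHER numbers (without index 3): gcd([64, 78, 48]) = 2
New gcd = gcd(g_others, new_val) = gcd(2, 63) = 1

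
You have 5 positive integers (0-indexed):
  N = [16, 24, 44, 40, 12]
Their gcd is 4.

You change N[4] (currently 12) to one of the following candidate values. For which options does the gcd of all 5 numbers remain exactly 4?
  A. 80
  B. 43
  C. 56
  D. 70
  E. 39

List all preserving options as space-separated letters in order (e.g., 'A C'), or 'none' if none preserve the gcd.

Answer: A C

Derivation:
Old gcd = 4; gcd of others (without N[4]) = 4
New gcd for candidate v: gcd(4, v). Preserves old gcd iff gcd(4, v) = 4.
  Option A: v=80, gcd(4,80)=4 -> preserves
  Option B: v=43, gcd(4,43)=1 -> changes
  Option C: v=56, gcd(4,56)=4 -> preserves
  Option D: v=70, gcd(4,70)=2 -> changes
  Option E: v=39, gcd(4,39)=1 -> changes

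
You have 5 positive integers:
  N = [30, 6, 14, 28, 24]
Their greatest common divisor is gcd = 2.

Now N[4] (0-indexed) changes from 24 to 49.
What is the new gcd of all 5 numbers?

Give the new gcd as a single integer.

Numbers: [30, 6, 14, 28, 24], gcd = 2
Change: index 4, 24 -> 49
gcd of the OTHER numbers (without index 4): gcd([30, 6, 14, 28]) = 2
New gcd = gcd(g_others, new_val) = gcd(2, 49) = 1

Answer: 1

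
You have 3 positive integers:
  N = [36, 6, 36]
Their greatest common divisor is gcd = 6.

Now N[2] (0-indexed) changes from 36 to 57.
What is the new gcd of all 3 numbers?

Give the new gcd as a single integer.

Numbers: [36, 6, 36], gcd = 6
Change: index 2, 36 -> 57
gcd of the OTHER numbers (without index 2): gcd([36, 6]) = 6
New gcd = gcd(g_others, new_val) = gcd(6, 57) = 3

Answer: 3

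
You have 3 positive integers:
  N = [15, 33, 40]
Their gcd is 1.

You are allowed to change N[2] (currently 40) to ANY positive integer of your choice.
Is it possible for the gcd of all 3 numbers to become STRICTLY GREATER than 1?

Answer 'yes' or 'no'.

Answer: yes

Derivation:
Current gcd = 1
gcd of all OTHER numbers (without N[2]=40): gcd([15, 33]) = 3
The new gcd after any change is gcd(3, new_value).
This can be at most 3.
Since 3 > old gcd 1, the gcd CAN increase (e.g., set N[2] = 3).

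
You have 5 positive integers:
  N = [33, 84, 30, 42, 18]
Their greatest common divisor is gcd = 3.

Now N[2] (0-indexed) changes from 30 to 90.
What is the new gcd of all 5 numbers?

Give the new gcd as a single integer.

Answer: 3

Derivation:
Numbers: [33, 84, 30, 42, 18], gcd = 3
Change: index 2, 30 -> 90
gcd of the OTHER numbers (without index 2): gcd([33, 84, 42, 18]) = 3
New gcd = gcd(g_others, new_val) = gcd(3, 90) = 3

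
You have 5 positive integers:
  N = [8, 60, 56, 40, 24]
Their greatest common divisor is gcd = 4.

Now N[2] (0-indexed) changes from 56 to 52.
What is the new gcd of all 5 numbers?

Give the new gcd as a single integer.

Numbers: [8, 60, 56, 40, 24], gcd = 4
Change: index 2, 56 -> 52
gcd of the OTHER numbers (without index 2): gcd([8, 60, 40, 24]) = 4
New gcd = gcd(g_others, new_val) = gcd(4, 52) = 4

Answer: 4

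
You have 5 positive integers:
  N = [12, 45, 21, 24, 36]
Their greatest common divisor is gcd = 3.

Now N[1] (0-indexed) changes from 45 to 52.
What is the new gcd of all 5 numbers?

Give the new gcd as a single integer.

Answer: 1

Derivation:
Numbers: [12, 45, 21, 24, 36], gcd = 3
Change: index 1, 45 -> 52
gcd of the OTHER numbers (without index 1): gcd([12, 21, 24, 36]) = 3
New gcd = gcd(g_others, new_val) = gcd(3, 52) = 1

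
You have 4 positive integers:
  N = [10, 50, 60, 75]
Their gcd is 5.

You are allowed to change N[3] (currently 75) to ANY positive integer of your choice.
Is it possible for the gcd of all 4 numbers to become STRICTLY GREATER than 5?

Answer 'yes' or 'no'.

Answer: yes

Derivation:
Current gcd = 5
gcd of all OTHER numbers (without N[3]=75): gcd([10, 50, 60]) = 10
The new gcd after any change is gcd(10, new_value).
This can be at most 10.
Since 10 > old gcd 5, the gcd CAN increase (e.g., set N[3] = 10).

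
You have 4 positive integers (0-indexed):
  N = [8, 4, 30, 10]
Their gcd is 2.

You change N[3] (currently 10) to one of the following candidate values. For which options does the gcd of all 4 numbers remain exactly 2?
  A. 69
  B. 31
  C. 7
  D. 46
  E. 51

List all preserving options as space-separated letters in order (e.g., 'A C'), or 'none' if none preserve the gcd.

Answer: D

Derivation:
Old gcd = 2; gcd of others (without N[3]) = 2
New gcd for candidate v: gcd(2, v). Preserves old gcd iff gcd(2, v) = 2.
  Option A: v=69, gcd(2,69)=1 -> changes
  Option B: v=31, gcd(2,31)=1 -> changes
  Option C: v=7, gcd(2,7)=1 -> changes
  Option D: v=46, gcd(2,46)=2 -> preserves
  Option E: v=51, gcd(2,51)=1 -> changes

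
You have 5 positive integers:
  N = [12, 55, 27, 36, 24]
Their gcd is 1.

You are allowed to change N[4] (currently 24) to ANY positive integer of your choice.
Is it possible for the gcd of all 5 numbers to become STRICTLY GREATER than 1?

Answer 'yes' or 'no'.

Current gcd = 1
gcd of all OTHER numbers (without N[4]=24): gcd([12, 55, 27, 36]) = 1
The new gcd after any change is gcd(1, new_value).
This can be at most 1.
Since 1 = old gcd 1, the gcd can only stay the same or decrease.

Answer: no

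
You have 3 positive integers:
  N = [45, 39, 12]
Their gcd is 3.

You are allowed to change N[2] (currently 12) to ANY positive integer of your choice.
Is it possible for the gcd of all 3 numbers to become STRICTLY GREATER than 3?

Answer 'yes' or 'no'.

Current gcd = 3
gcd of all OTHER numbers (without N[2]=12): gcd([45, 39]) = 3
The new gcd after any change is gcd(3, new_value).
This can be at most 3.
Since 3 = old gcd 3, the gcd can only stay the same or decrease.

Answer: no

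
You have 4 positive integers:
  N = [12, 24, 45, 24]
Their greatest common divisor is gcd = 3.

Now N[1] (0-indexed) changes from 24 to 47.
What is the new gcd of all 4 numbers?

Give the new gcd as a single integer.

Answer: 1

Derivation:
Numbers: [12, 24, 45, 24], gcd = 3
Change: index 1, 24 -> 47
gcd of the OTHER numbers (without index 1): gcd([12, 45, 24]) = 3
New gcd = gcd(g_others, new_val) = gcd(3, 47) = 1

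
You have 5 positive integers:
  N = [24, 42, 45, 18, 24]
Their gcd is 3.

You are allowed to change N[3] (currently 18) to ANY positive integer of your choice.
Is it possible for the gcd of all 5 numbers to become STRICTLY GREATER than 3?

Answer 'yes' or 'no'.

Answer: no

Derivation:
Current gcd = 3
gcd of all OTHER numbers (without N[3]=18): gcd([24, 42, 45, 24]) = 3
The new gcd after any change is gcd(3, new_value).
This can be at most 3.
Since 3 = old gcd 3, the gcd can only stay the same or decrease.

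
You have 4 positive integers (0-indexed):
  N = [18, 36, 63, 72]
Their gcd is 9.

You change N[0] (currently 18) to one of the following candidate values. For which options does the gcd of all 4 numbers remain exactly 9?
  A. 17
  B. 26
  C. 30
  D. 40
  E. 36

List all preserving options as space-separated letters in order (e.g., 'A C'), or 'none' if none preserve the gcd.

Old gcd = 9; gcd of others (without N[0]) = 9
New gcd for candidate v: gcd(9, v). Preserves old gcd iff gcd(9, v) = 9.
  Option A: v=17, gcd(9,17)=1 -> changes
  Option B: v=26, gcd(9,26)=1 -> changes
  Option C: v=30, gcd(9,30)=3 -> changes
  Option D: v=40, gcd(9,40)=1 -> changes
  Option E: v=36, gcd(9,36)=9 -> preserves

Answer: E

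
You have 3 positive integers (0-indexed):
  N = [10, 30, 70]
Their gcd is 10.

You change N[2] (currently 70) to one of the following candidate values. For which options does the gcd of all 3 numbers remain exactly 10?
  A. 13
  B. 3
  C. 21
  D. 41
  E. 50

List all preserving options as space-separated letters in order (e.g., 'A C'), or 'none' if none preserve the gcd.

Answer: E

Derivation:
Old gcd = 10; gcd of others (without N[2]) = 10
New gcd for candidate v: gcd(10, v). Preserves old gcd iff gcd(10, v) = 10.
  Option A: v=13, gcd(10,13)=1 -> changes
  Option B: v=3, gcd(10,3)=1 -> changes
  Option C: v=21, gcd(10,21)=1 -> changes
  Option D: v=41, gcd(10,41)=1 -> changes
  Option E: v=50, gcd(10,50)=10 -> preserves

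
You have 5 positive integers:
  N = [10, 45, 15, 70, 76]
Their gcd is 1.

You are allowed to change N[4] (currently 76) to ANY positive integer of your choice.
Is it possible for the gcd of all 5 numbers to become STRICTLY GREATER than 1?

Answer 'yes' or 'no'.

Current gcd = 1
gcd of all OTHER numbers (without N[4]=76): gcd([10, 45, 15, 70]) = 5
The new gcd after any change is gcd(5, new_value).
This can be at most 5.
Since 5 > old gcd 1, the gcd CAN increase (e.g., set N[4] = 5).

Answer: yes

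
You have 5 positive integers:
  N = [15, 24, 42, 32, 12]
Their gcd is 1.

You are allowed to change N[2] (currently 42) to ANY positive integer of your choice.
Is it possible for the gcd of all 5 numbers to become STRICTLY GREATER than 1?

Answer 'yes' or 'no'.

Current gcd = 1
gcd of all OTHER numbers (without N[2]=42): gcd([15, 24, 32, 12]) = 1
The new gcd after any change is gcd(1, new_value).
This can be at most 1.
Since 1 = old gcd 1, the gcd can only stay the same or decrease.

Answer: no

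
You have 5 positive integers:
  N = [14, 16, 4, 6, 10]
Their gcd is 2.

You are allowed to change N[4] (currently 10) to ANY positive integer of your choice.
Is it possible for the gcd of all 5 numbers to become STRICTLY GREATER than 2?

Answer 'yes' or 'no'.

Answer: no

Derivation:
Current gcd = 2
gcd of all OTHER numbers (without N[4]=10): gcd([14, 16, 4, 6]) = 2
The new gcd after any change is gcd(2, new_value).
This can be at most 2.
Since 2 = old gcd 2, the gcd can only stay the same or decrease.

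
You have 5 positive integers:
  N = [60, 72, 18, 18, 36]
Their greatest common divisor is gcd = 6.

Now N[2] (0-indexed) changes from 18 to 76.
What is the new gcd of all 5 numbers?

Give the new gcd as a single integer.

Answer: 2

Derivation:
Numbers: [60, 72, 18, 18, 36], gcd = 6
Change: index 2, 18 -> 76
gcd of the OTHER numbers (without index 2): gcd([60, 72, 18, 36]) = 6
New gcd = gcd(g_others, new_val) = gcd(6, 76) = 2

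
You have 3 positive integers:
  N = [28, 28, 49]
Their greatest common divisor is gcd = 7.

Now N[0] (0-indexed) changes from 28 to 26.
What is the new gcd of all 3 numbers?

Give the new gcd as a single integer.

Answer: 1

Derivation:
Numbers: [28, 28, 49], gcd = 7
Change: index 0, 28 -> 26
gcd of the OTHER numbers (without index 0): gcd([28, 49]) = 7
New gcd = gcd(g_others, new_val) = gcd(7, 26) = 1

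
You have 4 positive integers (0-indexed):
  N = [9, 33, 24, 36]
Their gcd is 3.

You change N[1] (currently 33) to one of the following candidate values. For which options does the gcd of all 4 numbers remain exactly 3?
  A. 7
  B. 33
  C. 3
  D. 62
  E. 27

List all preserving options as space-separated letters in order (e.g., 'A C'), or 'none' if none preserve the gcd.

Old gcd = 3; gcd of others (without N[1]) = 3
New gcd for candidate v: gcd(3, v). Preserves old gcd iff gcd(3, v) = 3.
  Option A: v=7, gcd(3,7)=1 -> changes
  Option B: v=33, gcd(3,33)=3 -> preserves
  Option C: v=3, gcd(3,3)=3 -> preserves
  Option D: v=62, gcd(3,62)=1 -> changes
  Option E: v=27, gcd(3,27)=3 -> preserves

Answer: B C E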